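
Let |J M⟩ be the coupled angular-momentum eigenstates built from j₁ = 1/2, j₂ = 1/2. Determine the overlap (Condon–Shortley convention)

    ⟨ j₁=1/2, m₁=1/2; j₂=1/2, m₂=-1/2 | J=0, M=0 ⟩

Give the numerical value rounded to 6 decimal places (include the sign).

j₁+j₂−J=1  J+j₁−j₂=0  J−j₁+j₂=0  j₁+j₂+J+1=2
(j₁±m₁, j₂±m₂, J±M) = (1,0,0,1,0,0)
P² = 1/2
sum k=0..0:
  [0] +1/1 = 1
S = 1
C² = P²·S² = 1/2 ; C = +0.707107

+√(1/2) = +0.707107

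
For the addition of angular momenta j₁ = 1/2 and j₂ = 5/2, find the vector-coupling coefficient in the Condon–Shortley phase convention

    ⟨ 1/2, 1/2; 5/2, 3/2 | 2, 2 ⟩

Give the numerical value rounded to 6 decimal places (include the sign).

j₁+j₂−J=1  J+j₁−j₂=0  J−j₁+j₂=4  j₁+j₂+J+1=6
(j₁±m₁, j₂±m₂, J±M) = (1,0,4,1,4,0)
P² = 96
sum k=0..0:
  [0] +1/24 = 1/24
S = 1/24
C² = P²·S² = 1/6 ; C = +0.408248

+0.408248  (= +√(1/6))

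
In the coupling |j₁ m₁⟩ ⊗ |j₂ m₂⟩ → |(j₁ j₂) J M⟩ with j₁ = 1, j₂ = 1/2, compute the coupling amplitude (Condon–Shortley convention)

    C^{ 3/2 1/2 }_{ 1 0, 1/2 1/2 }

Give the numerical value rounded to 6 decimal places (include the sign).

+√(2/3) ≈ +0.816497

√[4·0!2!1!/4! · 1!1!1!0!2!1!] = √(2/3)
  +(−1)^0/∏(0,0,1,1,1,0)! = 1  (running 1)
⟨..|..⟩ = √(2/3)·(1) = +0.816497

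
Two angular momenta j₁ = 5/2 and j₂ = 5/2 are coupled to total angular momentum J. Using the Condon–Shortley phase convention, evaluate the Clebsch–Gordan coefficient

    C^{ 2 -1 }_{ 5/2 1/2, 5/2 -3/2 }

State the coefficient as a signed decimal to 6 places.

−√(1/7) ≈ -0.377964

√[5·3!2!2!/8! · 3!2!1!4!1!3!] = √(36/7)
  +(−1)^0/∏(0,3,2,1,0,1)! = 1/12  (running 1/12)
  +(−1)^1/∏(1,2,1,0,1,2)! = -1/4  (running -1/6)
⟨..|..⟩ = √(36/7)·(-1/6) = -0.377964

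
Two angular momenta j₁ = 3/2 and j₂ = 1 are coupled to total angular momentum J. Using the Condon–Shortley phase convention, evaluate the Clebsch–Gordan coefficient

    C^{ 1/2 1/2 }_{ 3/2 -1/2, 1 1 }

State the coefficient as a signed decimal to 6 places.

√[2·2!1!0!/4! · 1!2!2!0!1!0!] = √(2/3)
  +(−1)^2/∏(2,0,0,0,1,0)! = 1/2  (running 1/2)
⟨..|..⟩ = √(2/3)·(1/2) = +0.408248

+0.408248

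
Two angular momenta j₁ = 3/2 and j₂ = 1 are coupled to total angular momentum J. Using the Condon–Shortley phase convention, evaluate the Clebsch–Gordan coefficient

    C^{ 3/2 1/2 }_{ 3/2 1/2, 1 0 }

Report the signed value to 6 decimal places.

+0.258199  (= +√(1/15))

triangle: 1!×2!×1!/5! = 2/120
(j±m)!: 2!×1!×1!×1!×2!×1! = 4
prefactor² = (2J+1)×Δ×N² = 4/15
  k=0: +1/(0!×1!×1!×1!×1!×0!) = 1
  k=1: −1/(1!×0!×0!×0!×2!×1!) = -1/2
Σ = 1/2  ⇒  CG² = 4/15×1/2² = 1/15
CG = +√(1/15) = +0.258199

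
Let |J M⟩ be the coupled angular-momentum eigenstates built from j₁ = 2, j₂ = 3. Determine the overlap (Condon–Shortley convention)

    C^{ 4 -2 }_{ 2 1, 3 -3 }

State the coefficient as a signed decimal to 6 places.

triangle: 1!*3!*5!/10! = 720/3628800
(j±m)!: 3!*1!*0!*6!*2!*6! = 6220800
prefactor² = (2J+1)*Δ*N² = 77760/7
  k=0: +1/(0!*1!*1!*0!*2!*5!) = 1/240
Σ = 1/240  ⇒  CG² = 77760/7*1/240² = 27/140
CG = +√(27/140) = +0.439155

+0.439155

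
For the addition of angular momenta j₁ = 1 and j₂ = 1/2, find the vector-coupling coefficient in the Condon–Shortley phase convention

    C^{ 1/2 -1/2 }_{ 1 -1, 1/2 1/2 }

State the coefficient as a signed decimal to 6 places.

triangle: 1!×1!×0!/3! = 1/6
(j±m)!: 0!×2!×1!×0!×0!×1! = 2
prefactor² = (2J+1)×Δ×N² = 2/3
  k=1: −1/(1!×0!×1!×0!×0!×0!) = -1
Σ = -1  ⇒  CG² = 2/3×(-1)² = 2/3
CG = −√(2/3) = -0.816497

−√(2/3) ≈ -0.816497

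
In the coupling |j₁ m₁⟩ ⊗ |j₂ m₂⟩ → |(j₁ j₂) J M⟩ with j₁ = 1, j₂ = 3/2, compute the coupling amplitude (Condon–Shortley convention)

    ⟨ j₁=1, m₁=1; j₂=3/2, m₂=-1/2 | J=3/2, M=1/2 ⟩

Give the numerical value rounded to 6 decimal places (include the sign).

j₁+j₂−J=1  J+j₁−j₂=1  J−j₁+j₂=2  j₁+j₂+J+1=5
(j₁±m₁, j₂±m₂, J±M) = (2,0,1,2,2,1)
P² = 8/15
sum k=0..0:
  [0] +1/1 = 1
S = 1
C² = P²·S² = 8/15 ; C = +0.730297

+√(8/15) ≈ +0.730297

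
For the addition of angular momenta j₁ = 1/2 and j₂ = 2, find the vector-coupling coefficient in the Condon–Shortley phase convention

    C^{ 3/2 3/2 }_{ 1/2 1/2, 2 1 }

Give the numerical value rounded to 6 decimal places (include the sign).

√[4·1!0!3!/5! · 1!0!3!1!3!0!] = √(36/5)
  +(−1)^0/∏(0,1,0,3,0,0)! = 1/6  (running 1/6)
⟨..|..⟩ = √(36/5)·(1/6) = +0.447214

+√(1/5) ≈ +0.447214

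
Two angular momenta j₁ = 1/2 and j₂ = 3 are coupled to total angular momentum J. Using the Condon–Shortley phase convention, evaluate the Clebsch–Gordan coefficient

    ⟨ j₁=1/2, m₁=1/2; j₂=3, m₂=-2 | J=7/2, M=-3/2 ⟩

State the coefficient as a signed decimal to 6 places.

+√(2/7) = +0.534522

j₁+j₂−J=0  J+j₁−j₂=1  J−j₁+j₂=6  j₁+j₂+J+1=8
(j₁±m₁, j₂±m₂, J±M) = (1,0,1,5,2,5)
P² = 28800/7
sum k=0..0:
  [0] +1/120 = 1/120
S = 1/120
C² = P²·S² = 2/7 ; C = +0.534522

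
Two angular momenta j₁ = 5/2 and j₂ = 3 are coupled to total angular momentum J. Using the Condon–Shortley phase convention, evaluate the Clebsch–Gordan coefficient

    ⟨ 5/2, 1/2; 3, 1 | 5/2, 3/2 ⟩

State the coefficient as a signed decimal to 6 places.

triangle: 3!*2!*3!/9! = 72/362880
(j±m)!: 3!*2!*4!*2!*4!*1! = 13824
prefactor² = (2J+1)*Δ*N² = 576/35
  k=1: −1/(1!*2!*1!*3!*1!*0!) = -1/12
  k=2: +1/(2!*1!*0!*2!*2!*1!) = 1/8
Σ = 1/24  ⇒  CG² = 576/35*1/24² = 1/35
CG = +√(1/35) = +0.169031

+0.169031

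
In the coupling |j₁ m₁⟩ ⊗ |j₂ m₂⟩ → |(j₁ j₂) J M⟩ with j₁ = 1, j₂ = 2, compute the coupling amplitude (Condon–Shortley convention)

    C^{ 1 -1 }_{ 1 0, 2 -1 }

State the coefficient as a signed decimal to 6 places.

-0.547723  (= −√(3/10))

√[3·2!0!2!/5! · 1!1!1!3!0!2!] = √(6/5)
  +(−1)^1/∏(1,1,0,0,0,2)! = -1/2  (running -1/2)
⟨..|..⟩ = √(6/5)·(-1/2) = -0.547723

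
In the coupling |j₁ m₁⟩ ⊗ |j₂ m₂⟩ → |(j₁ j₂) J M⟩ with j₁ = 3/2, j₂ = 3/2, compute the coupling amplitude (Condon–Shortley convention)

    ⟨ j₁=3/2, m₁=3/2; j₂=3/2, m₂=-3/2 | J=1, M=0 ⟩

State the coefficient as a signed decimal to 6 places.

√[3·2!1!1!/5! · 3!0!0!3!1!1!] = √(9/5)
  +(−1)^0/∏(0,2,0,0,1,1)! = 1/2  (running 1/2)
⟨..|..⟩ = √(9/5)·(1/2) = +0.670820

+√(9/20) ≈ +0.670820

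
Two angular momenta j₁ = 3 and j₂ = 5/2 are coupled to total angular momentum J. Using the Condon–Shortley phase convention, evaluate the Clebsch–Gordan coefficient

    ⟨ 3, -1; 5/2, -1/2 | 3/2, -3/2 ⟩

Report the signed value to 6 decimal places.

+√(9/35) ≈ +0.507093

√[4·4!2!1!/8! · 2!4!2!3!0!3!] = √(576/35)
  +(−1)^2/∏(2,2,2,0,0,1)! = 1/8  (running 1/8)
⟨..|..⟩ = √(576/35)·(1/8) = +0.507093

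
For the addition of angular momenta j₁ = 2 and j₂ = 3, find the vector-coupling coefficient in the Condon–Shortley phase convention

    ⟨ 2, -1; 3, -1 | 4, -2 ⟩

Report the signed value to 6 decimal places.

√[9·1!3!5!/10! · 1!3!2!4!2!6!] = √(5184/7)
  +(−1)^0/∏(0,1,3,2,0,3)! = 1/72  (running 1/72)
  +(−1)^1/∏(1,0,2,1,1,4)! = -1/48  (running -1/144)
⟨..|..⟩ = √(5184/7)·(-1/144) = -0.188982

-0.188982  (= −√(1/28))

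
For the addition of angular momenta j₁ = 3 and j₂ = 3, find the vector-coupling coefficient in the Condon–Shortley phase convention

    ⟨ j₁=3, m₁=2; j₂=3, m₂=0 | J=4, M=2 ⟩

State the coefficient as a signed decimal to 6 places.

+√(3/154) = +0.139573

j₁+j₂−J=2  J+j₁−j₂=4  J−j₁+j₂=4  j₁+j₂+J+1=11
(j₁±m₁, j₂±m₂, J±M) = (5,1,3,3,6,2)
P² = 124416/77
sum k=0..1:
  [0] +1/72 = 1/72
  [1] −1/96 = -1/96
S = 1/288
C² = P²·S² = 3/154 ; C = +0.139573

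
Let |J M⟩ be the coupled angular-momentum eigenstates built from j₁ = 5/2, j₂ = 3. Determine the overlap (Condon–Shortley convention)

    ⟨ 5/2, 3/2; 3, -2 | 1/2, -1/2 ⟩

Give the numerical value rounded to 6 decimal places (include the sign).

triangle: 5!*0!*1!/7! = 120/5040
(j±m)!: 4!*1!*1!*5!*0!*1! = 2880
prefactor² = (2J+1)*Δ*N² = 960/7
  k=1: −1/(1!*4!*0!*0!*0!*1!) = -1/24
Σ = -1/24  ⇒  CG² = 960/7*(-1/24)² = 5/21
CG = −√(5/21) = -0.487950

-0.487950  (= −√(5/21))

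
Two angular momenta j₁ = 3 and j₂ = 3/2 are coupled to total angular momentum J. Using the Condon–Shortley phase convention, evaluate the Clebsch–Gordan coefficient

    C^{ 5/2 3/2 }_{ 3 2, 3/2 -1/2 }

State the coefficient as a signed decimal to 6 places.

√[6·2!4!1!/8! · 5!1!1!2!4!1!] = √(288/7)
  +(−1)^0/∏(0,2,1,1,3,0)! = 1/12  (running 1/12)
  +(−1)^1/∏(1,1,0,0,4,1)! = -1/24  (running 1/24)
⟨..|..⟩ = √(288/7)·(1/24) = +0.267261

+√(1/14) = +0.267261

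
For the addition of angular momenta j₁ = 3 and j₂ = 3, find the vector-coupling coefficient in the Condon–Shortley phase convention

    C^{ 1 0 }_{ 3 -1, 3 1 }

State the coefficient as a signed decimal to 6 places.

-0.188982

triangle: 5!*1!*1!/8! = 120/40320
(j±m)!: 2!*4!*4!*2!*1!*1! = 2304
prefactor² = (2J+1)*Δ*N² = 144/7
  k=3: −1/(3!*2!*1!*1!*0!*0!) = -1/12
  k=4: +1/(4!*1!*0!*0!*1!*1!) = 1/24
Σ = -1/24  ⇒  CG² = 144/7*(-1/24)² = 1/28
CG = −√(1/28) = -0.188982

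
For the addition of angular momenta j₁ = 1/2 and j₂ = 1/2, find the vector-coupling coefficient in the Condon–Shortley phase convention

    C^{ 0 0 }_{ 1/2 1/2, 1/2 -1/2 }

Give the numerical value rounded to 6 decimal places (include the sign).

triangle: 1!·0!·0!/2! = 1/2
(j±m)!: 1!·0!·0!·1!·0!·0! = 1
prefactor² = (2J+1)·Δ·N² = 1/2
  k=0: +1/(0!·1!·0!·0!·0!·0!) = 1
Σ = 1  ⇒  CG² = 1/2·1² = 1/2
CG = +√(1/2) = +0.707107

+0.707107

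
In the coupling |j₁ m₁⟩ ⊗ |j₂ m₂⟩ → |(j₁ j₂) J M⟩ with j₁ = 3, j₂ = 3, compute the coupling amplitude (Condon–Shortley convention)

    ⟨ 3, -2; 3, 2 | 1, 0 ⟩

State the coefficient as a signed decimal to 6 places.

+√(1/7) = +0.377964

j₁+j₂−J=5  J+j₁−j₂=1  J−j₁+j₂=1  j₁+j₂+J+1=8
(j₁±m₁, j₂±m₂, J±M) = (1,5,5,1,1,1)
P² = 900/7
sum k=4..5:
  [4] +1/24 = 1/24
  [5] −1/120 = -1/120
S = 1/30
C² = P²·S² = 1/7 ; C = +0.377964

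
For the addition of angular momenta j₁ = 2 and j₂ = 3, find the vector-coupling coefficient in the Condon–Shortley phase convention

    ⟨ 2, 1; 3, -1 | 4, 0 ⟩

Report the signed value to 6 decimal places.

+√(5/14) ≈ +0.597614

j₁+j₂−J=1  J+j₁−j₂=3  J−j₁+j₂=5  j₁+j₂+J+1=10
(j₁±m₁, j₂±m₂, J±M) = (3,1,2,4,4,4)
P² = 10368/35
sum k=0..1:
  [0] +1/24 = 1/24
  [1] −1/144 = -1/144
S = 5/144
C² = P²·S² = 5/14 ; C = +0.597614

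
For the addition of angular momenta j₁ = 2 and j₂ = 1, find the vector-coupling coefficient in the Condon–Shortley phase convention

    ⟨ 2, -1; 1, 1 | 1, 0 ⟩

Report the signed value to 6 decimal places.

triangle: 2!·2!·0!/5! = 4/120
(j±m)!: 1!·3!·2!·0!·1!·1! = 12
prefactor² = (2J+1)·Δ·N² = 6/5
  k=2: +1/(2!·0!·1!·0!·1!·0!) = 1/2
Σ = 1/2  ⇒  CG² = 6/5·1/2² = 3/10
CG = +√(3/10) = +0.547723

+√(3/10) = +0.547723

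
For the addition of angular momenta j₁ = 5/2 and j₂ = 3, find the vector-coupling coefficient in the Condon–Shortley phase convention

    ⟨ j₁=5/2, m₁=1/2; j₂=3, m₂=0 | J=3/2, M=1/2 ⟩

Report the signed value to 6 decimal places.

√[4·4!1!2!/8! · 3!2!3!3!2!1!] = √(144/35)
  +(−1)^1/∏(1,3,1,2,0,0)! = -1/12  (running -1/12)
  +(−1)^2/∏(2,2,0,1,1,1)! = 1/4  (running 1/6)
⟨..|..⟩ = √(144/35)·(1/6) = +0.338062

+0.338062  (= +√(4/35))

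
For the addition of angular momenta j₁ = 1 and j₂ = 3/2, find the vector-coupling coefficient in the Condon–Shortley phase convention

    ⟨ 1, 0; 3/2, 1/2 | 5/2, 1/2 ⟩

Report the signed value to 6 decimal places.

+0.774597

√[6·0!2!3!/6! · 1!1!2!1!3!2!] = √(12/5)
  +(−1)^0/∏(0,0,1,2,1,1)! = 1/2  (running 1/2)
⟨..|..⟩ = √(12/5)·(1/2) = +0.774597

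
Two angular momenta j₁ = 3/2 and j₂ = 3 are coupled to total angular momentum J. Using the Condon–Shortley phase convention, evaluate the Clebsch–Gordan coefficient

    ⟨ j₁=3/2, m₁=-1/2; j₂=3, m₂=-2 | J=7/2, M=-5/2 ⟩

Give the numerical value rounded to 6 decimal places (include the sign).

+0.377964

j₁+j₂−J=1  J+j₁−j₂=2  J−j₁+j₂=5  j₁+j₂+J+1=9
(j₁±m₁, j₂±m₂, J±M) = (1,2,1,5,1,6)
P² = 6400/7
sum k=0..1:
  [0] +1/48 = 1/48
  [1] −1/120 = -1/120
S = 1/80
C² = P²·S² = 1/7 ; C = +0.377964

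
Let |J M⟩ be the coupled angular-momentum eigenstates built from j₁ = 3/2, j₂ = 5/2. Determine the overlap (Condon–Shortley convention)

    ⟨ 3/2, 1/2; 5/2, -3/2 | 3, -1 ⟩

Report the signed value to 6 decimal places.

triangle: 1!*2!*4!/8! = 48/40320
(j±m)!: 2!*1!*1!*4!*2!*4! = 2304
prefactor² = (2J+1)*Δ*N² = 96/5
  k=0: +1/(0!*1!*1!*1!*1!*3!) = 1/6
  k=1: −1/(1!*0!*0!*0!*2!*4!) = -1/48
Σ = 7/48  ⇒  CG² = 96/5*7/48² = 49/120
CG = +√(49/120) = +0.639010

+√(49/120) ≈ +0.639010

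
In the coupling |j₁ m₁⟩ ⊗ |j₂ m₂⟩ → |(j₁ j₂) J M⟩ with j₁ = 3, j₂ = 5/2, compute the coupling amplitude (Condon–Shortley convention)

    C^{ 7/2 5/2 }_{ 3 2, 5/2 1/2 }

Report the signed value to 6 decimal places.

j₁+j₂−J=2  J+j₁−j₂=4  J−j₁+j₂=3  j₁+j₂+J+1=10
(j₁±m₁, j₂±m₂, J±M) = (5,1,3,2,6,1)
P² = 4608/7
sum k=0..1:
  [0] +1/72 = 1/72
  [1] −1/48 = -1/48
S = -1/144
C² = P²·S² = 2/63 ; C = -0.178174

−√(2/63) ≈ -0.178174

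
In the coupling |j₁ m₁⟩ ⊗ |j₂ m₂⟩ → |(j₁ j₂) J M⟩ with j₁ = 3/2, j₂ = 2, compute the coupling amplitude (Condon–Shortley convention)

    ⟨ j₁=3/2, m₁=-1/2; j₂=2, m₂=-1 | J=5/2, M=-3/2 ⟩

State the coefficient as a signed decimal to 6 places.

triangle: 1!·2!·3!/7! = 12/5040
(j±m)!: 1!·2!·1!·3!·1!·4! = 288
prefactor² = (2J+1)·Δ·N² = 144/35
  k=0: +1/(0!·1!·2!·1!·0!·2!) = 1/4
  k=1: −1/(1!·0!·1!·0!·1!·3!) = -1/6
Σ = 1/12  ⇒  CG² = 144/35·1/12² = 1/35
CG = +√(1/35) = +0.169031

+√(1/35) = +0.169031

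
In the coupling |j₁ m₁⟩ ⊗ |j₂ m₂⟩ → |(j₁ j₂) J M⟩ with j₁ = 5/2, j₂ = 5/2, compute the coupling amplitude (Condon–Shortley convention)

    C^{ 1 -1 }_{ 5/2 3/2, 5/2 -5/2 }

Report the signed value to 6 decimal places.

√[3·4!1!1!/7! · 4!1!0!5!0!2!] = √(576/7)
  +(−1)^0/∏(0,4,1,0,0,1)! = 1/24  (running 1/24)
⟨..|..⟩ = √(576/7)·(1/24) = +0.377964

+0.377964  (= +√(1/7))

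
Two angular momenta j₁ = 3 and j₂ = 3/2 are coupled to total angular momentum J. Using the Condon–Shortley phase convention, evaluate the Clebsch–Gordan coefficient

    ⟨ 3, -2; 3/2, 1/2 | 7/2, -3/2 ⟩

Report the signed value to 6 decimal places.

j₁+j₂−J=1  J+j₁−j₂=5  J−j₁+j₂=2  j₁+j₂+J+1=9
(j₁±m₁, j₂±m₂, J±M) = (1,5,2,1,2,5)
P² = 6400/21
sum k=0..1:
  [0] +1/240 = 1/240
  [1] −1/24 = -1/24
S = -3/80
C² = P²·S² = 3/7 ; C = -0.654654

−√(3/7) = -0.654654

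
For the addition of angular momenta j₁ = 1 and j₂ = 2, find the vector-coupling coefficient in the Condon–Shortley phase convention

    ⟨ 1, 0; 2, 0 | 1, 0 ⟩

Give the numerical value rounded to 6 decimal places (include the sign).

triangle: 2!·0!·2!/5! = 4/120
(j±m)!: 1!·1!·2!·2!·1!·1! = 4
prefactor² = (2J+1)·Δ·N² = 2/5
  k=1: −1/(1!·1!·0!·1!·0!·1!) = -1
Σ = -1  ⇒  CG² = 2/5·(-1)² = 2/5
CG = −√(2/5) = -0.632456

-0.632456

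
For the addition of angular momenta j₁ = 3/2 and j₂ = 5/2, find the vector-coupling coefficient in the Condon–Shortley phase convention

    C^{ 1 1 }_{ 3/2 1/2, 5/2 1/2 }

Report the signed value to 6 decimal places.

−√(3/20) ≈ -0.387298

triangle: 3!*0!*2!/6! = 12/720
(j±m)!: 2!*1!*3!*2!*2!*0! = 48
prefactor² = (2J+1)*Δ*N² = 12/5
  k=1: −1/(1!*2!*0!*2!*0!*0!) = -1/4
Σ = -1/4  ⇒  CG² = 12/5*(-1/4)² = 3/20
CG = −√(3/20) = -0.387298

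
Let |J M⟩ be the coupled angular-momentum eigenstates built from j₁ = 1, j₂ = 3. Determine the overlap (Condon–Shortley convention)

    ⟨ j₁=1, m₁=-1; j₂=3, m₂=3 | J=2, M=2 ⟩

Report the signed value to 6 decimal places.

+√(5/7) ≈ +0.845154

j₁+j₂−J=2  J+j₁−j₂=0  J−j₁+j₂=4  j₁+j₂+J+1=7
(j₁±m₁, j₂±m₂, J±M) = (0,2,6,0,4,0)
P² = 11520/7
sum k=2..2:
  [2] +1/48 = 1/48
S = 1/48
C² = P²·S² = 5/7 ; C = +0.845154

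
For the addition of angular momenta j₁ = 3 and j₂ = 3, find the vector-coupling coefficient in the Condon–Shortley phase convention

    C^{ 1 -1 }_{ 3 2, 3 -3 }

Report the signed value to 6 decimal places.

+0.327327  (= +√(3/28))

triangle: 5!·1!·1!/8! = 120/40320
(j±m)!: 5!·1!·0!·6!·0!·2! = 172800
prefactor² = (2J+1)·Δ·N² = 10800/7
  k=0: +1/(0!·5!·1!·0!·0!·1!) = 1/120
Σ = 1/120  ⇒  CG² = 10800/7·1/120² = 3/28
CG = +√(3/28) = +0.327327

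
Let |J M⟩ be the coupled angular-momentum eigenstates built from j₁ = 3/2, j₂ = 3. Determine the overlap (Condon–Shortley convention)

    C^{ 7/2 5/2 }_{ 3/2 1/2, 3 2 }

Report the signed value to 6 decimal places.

−√(1/7) = -0.377964

√[8·1!2!5!/9! · 2!1!5!1!6!1!] = √(6400/7)
  +(−1)^0/∏(0,1,1,5,1,0)! = 1/120  (running 1/120)
  +(−1)^1/∏(1,0,0,4,2,1)! = -1/48  (running -1/80)
⟨..|..⟩ = √(6400/7)·(-1/80) = -0.377964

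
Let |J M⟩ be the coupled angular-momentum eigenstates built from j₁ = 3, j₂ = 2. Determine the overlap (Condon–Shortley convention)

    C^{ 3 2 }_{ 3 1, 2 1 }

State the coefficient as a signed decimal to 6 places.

-0.500000  (= −√(1/4))

triangle: 2!·4!·2!/9! = 96/362880
(j±m)!: 4!·2!·3!·1!·5!·1! = 34560
prefactor² = (2J+1)·Δ·N² = 64
  k=1: −1/(1!·1!·1!·2!·3!·0!) = -1/12
  k=2: +1/(2!·0!·0!·1!·4!·1!) = 1/48
Σ = -1/16  ⇒  CG² = 64·(-1/16)² = 1/4
CG = −√(1/4) = -0.500000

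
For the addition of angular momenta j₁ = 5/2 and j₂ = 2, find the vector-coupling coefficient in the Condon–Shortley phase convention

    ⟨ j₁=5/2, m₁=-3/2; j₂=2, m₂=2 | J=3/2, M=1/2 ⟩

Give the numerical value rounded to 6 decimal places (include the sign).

−√(32/105) ≈ -0.552052

triangle: 3!·2!·1!/7! = 12/5040
(j±m)!: 1!·4!·4!·0!·2!·1! = 1152
prefactor² = (2J+1)·Δ·N² = 384/35
  k=3: −1/(3!·0!·1!·1!·1!·0!) = -1/6
Σ = -1/6  ⇒  CG² = 384/35·(-1/6)² = 32/105
CG = −√(32/105) = -0.552052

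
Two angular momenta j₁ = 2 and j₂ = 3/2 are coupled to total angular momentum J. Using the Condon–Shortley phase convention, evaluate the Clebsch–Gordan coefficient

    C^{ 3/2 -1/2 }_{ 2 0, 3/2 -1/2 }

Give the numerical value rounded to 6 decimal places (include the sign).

-0.447214  (= −√(1/5))

√[4·2!2!1!/6! · 2!2!1!2!1!2!] = √(16/45)
  +(−1)^0/∏(0,2,2,1,0,0)! = 1/4  (running 1/4)
  +(−1)^1/∏(1,1,1,0,1,1)! = -1  (running -3/4)
⟨..|..⟩ = √(16/45)·(-3/4) = -0.447214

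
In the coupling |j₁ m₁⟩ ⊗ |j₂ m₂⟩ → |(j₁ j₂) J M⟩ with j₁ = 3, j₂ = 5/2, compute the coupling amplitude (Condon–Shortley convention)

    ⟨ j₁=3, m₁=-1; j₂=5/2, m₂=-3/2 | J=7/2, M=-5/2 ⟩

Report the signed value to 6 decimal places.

−√(10/63) = -0.398410

triangle: 2!*4!*3!/10! = 288/3628800
(j±m)!: 2!*4!*1!*4!*1!*6! = 829440
prefactor² = (2J+1)*Δ*N² = 18432/35
  k=0: +1/(0!*2!*4!*1!*0!*2!) = 1/96
  k=1: −1/(1!*1!*3!*0!*1!*3!) = -1/36
Σ = -5/288  ⇒  CG² = 18432/35*(-5/288)² = 10/63
CG = −√(10/63) = -0.398410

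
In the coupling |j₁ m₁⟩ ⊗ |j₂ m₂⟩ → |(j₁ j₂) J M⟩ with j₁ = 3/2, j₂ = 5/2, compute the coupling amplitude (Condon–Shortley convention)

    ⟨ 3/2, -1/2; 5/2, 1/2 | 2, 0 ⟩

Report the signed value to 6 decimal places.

-0.267261  (= −√(1/14))

√[5·2!1!3!/7! · 1!2!3!2!2!2!] = √(8/7)
  +(−1)^1/∏(1,1,1,2,0,1)! = -1/2  (running -1/2)
  +(−1)^2/∏(2,0,0,1,1,2)! = 1/4  (running -1/4)
⟨..|..⟩ = √(8/7)·(-1/4) = -0.267261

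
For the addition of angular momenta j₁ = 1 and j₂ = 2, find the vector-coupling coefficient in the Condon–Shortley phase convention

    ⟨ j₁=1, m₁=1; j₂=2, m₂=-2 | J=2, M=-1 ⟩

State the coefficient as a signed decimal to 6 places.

j₁+j₂−J=1  J+j₁−j₂=1  J−j₁+j₂=3  j₁+j₂+J+1=6
(j₁±m₁, j₂±m₂, J±M) = (2,0,0,4,1,3)
P² = 12
sum k=0..0:
  [0] +1/6 = 1/6
S = 1/6
C² = P²·S² = 1/3 ; C = +0.577350

+0.577350  (= +√(1/3))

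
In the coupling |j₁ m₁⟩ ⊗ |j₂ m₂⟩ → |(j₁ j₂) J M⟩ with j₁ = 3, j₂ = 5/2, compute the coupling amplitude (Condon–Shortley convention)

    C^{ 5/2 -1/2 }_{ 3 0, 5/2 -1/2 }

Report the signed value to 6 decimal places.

-0.276026

j₁+j₂−J=3  J+j₁−j₂=3  J−j₁+j₂=2  j₁+j₂+J+1=9
(j₁±m₁, j₂±m₂, J±M) = (3,3,2,3,2,3)
P² = 216/35
sum k=0..2:
  [0] +1/72 = 1/72
  [1] −1/4 = -1/4
  [2] +1/8 = 1/8
S = -1/9
C² = P²·S² = 8/105 ; C = -0.276026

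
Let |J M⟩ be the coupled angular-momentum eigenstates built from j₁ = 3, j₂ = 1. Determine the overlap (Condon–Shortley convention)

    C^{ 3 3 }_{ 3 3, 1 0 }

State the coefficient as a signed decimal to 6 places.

√[7·1!5!1!/8! · 6!0!1!1!6!0!] = √(10800)
  +(−1)^0/∏(0,1,0,1,5,0)! = 1/120  (running 1/120)
⟨..|..⟩ = √(10800)·(1/120) = +0.866025

+0.866025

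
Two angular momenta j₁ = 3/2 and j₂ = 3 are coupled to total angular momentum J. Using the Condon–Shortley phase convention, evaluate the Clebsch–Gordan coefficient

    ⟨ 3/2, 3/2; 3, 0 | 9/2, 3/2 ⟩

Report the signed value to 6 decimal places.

+0.487950  (= +√(5/21))

√[10·0!3!6!/10! · 3!0!3!3!6!3!] = √(77760/7)
  +(−1)^0/∏(0,0,0,3,3,3)! = 1/216  (running 1/216)
⟨..|..⟩ = √(77760/7)·(1/216) = +0.487950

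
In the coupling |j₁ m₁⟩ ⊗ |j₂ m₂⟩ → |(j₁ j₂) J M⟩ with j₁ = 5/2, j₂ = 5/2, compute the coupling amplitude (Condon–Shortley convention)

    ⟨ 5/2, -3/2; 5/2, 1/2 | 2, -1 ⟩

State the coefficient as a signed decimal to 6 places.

+0.377964  (= +√(1/7))

triangle: 3!·2!·2!/8! = 24/40320
(j±m)!: 1!·4!·3!·2!·1!·3! = 1728
prefactor² = (2J+1)·Δ·N² = 36/7
  k=2: +1/(2!·1!·2!·1!·0!·1!) = 1/4
  k=3: −1/(3!·0!·1!·0!·1!·2!) = -1/12
Σ = 1/6  ⇒  CG² = 36/7·1/6² = 1/7
CG = +√(1/7) = +0.377964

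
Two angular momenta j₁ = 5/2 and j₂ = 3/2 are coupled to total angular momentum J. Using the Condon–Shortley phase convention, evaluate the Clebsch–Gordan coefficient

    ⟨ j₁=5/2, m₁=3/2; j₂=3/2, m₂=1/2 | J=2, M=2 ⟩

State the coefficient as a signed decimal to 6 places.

−√(8/21) = -0.617213

triangle: 2!·3!·1!/7! = 12/5040
(j±m)!: 4!·1!·2!·1!·4!·0! = 1152
prefactor² = (2J+1)·Δ·N² = 96/7
  k=1: −1/(1!·1!·0!·1!·3!·0!) = -1/6
Σ = -1/6  ⇒  CG² = 96/7·(-1/6)² = 8/21
CG = −√(8/21) = -0.617213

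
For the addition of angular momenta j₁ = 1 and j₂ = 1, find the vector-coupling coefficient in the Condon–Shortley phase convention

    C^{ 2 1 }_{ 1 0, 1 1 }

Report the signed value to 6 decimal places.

j₁+j₂−J=0  J+j₁−j₂=2  J−j₁+j₂=2  j₁+j₂+J+1=5
(j₁±m₁, j₂±m₂, J±M) = (1,1,2,0,3,1)
P² = 2
sum k=0..0:
  [0] +1/2 = 1/2
S = 1/2
C² = P²·S² = 1/2 ; C = +0.707107

+0.707107  (= +√(1/2))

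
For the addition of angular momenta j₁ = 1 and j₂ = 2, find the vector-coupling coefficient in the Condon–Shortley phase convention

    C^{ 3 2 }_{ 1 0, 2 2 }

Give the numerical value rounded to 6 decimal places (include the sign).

+√(1/3) ≈ +0.577350

triangle: 0!·2!·4!/7! = 48/5040
(j±m)!: 1!·1!·4!·0!·5!·1! = 2880
prefactor² = (2J+1)·Δ·N² = 192
  k=0: +1/(0!·0!·1!·4!·1!·0!) = 1/24
Σ = 1/24  ⇒  CG² = 192·1/24² = 1/3
CG = +√(1/3) = +0.577350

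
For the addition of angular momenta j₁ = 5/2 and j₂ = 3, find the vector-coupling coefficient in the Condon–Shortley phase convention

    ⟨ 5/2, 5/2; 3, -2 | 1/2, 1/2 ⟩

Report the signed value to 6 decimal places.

j₁+j₂−J=5  J+j₁−j₂=0  J−j₁+j₂=1  j₁+j₂+J+1=7
(j₁±m₁, j₂±m₂, J±M) = (5,0,1,5,1,0)
P² = 4800/7
sum k=0..0:
  [0] +1/120 = 1/120
S = 1/120
C² = P²·S² = 1/21 ; C = +0.218218

+0.218218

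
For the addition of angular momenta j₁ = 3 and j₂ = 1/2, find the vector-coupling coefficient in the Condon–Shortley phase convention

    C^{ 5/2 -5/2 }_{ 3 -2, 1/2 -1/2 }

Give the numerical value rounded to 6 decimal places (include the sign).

+√(1/7) = +0.377964

triangle: 1!·5!·0!/7! = 120/5040
(j±m)!: 1!·5!·0!·1!·0!·5! = 14400
prefactor² = (2J+1)·Δ·N² = 14400/7
  k=0: +1/(0!·1!·5!·0!·0!·0!) = 1/120
Σ = 1/120  ⇒  CG² = 14400/7·1/120² = 1/7
CG = +√(1/7) = +0.377964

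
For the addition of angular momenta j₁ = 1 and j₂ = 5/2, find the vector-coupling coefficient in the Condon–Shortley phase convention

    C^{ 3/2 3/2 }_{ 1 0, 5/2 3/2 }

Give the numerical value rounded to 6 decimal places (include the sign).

-0.516398

√[4·2!0!3!/6! · 1!1!4!1!3!0!] = √(48/5)
  +(−1)^1/∏(1,1,0,3,0,0)! = -1/6  (running -1/6)
⟨..|..⟩ = √(48/5)·(-1/6) = -0.516398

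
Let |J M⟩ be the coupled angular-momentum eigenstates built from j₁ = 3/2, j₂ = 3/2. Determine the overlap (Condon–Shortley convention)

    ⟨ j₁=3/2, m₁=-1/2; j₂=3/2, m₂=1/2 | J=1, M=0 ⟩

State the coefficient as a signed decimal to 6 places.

√[3·2!1!1!/5! · 1!2!2!1!1!1!] = √(1/5)
  +(−1)^1/∏(1,1,1,1,0,0)! = -1  (running -1)
  +(−1)^2/∏(2,0,0,0,1,1)! = 1/2  (running -1/2)
⟨..|..⟩ = √(1/5)·(-1/2) = -0.223607

-0.223607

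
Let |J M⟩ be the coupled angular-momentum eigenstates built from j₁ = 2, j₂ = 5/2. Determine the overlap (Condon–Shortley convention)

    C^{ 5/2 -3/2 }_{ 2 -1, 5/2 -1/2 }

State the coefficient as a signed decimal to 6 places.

triangle: 2!×2!×3!/8! = 24/40320
(j±m)!: 1!×3!×2!×3!×1!×4! = 1728
prefactor² = (2J+1)×Δ×N² = 216/35
  k=1: −1/(1!×1!×2!×1!×0!×2!) = -1/4
  k=2: +1/(2!×0!×1!×0!×1!×3!) = 1/12
Σ = -1/6  ⇒  CG² = 216/35×(-1/6)² = 6/35
CG = −√(6/35) = -0.414039

-0.414039  (= −√(6/35))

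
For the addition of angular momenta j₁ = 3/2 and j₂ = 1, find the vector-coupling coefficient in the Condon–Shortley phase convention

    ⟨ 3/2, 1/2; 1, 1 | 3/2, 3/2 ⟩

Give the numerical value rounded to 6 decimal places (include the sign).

triangle: 1!·2!·1!/5! = 2/120
(j±m)!: 2!·1!·2!·0!·3!·0! = 24
prefactor² = (2J+1)·Δ·N² = 8/5
  k=1: −1/(1!·0!·0!·1!·2!·0!) = -1/2
Σ = -1/2  ⇒  CG² = 8/5·(-1/2)² = 2/5
CG = −√(2/5) = -0.632456

-0.632456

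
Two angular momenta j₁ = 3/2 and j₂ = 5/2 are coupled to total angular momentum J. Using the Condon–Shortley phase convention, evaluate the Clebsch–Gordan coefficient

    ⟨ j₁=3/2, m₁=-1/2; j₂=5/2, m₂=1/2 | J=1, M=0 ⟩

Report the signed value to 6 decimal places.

√[3·3!0!2!/6! · 1!2!3!2!1!1!] = √(6/5)
  +(−1)^2/∏(2,1,0,1,0,1)! = 1/2  (running 1/2)
⟨..|..⟩ = √(6/5)·(1/2) = +0.547723

+0.547723  (= +√(3/10))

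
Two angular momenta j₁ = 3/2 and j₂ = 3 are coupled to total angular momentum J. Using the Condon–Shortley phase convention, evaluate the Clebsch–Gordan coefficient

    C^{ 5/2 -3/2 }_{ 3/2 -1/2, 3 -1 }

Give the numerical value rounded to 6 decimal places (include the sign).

-0.591608  (= −√(7/20))

√[6·2!1!4!/8! · 1!2!2!4!1!4!] = √(576/35)
  +(−1)^1/∏(1,1,1,1,0,3)! = -1/6  (running -1/6)
  +(−1)^2/∏(2,0,0,0,1,4)! = 1/48  (running -7/48)
⟨..|..⟩ = √(576/35)·(-7/48) = -0.591608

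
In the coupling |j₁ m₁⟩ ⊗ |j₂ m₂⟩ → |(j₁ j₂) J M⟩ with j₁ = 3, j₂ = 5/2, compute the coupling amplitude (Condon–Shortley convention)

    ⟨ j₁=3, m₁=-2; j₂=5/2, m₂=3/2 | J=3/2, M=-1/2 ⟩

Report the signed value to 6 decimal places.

-0.218218

triangle: 4!*2!*1!/8! = 48/40320
(j±m)!: 1!*5!*4!*1!*1!*2! = 5760
prefactor² = (2J+1)*Δ*N² = 192/7
  k=3: −1/(3!*1!*2!*1!*0!*0!) = -1/12
  k=4: +1/(4!*0!*1!*0!*1!*1!) = 1/24
Σ = -1/24  ⇒  CG² = 192/7*(-1/24)² = 1/21
CG = −√(1/21) = -0.218218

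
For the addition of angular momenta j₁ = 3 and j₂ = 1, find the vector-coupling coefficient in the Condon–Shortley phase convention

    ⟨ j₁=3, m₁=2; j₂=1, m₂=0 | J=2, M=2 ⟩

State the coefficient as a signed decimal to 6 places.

j₁+j₂−J=2  J+j₁−j₂=4  J−j₁+j₂=0  j₁+j₂+J+1=7
(j₁±m₁, j₂±m₂, J±M) = (5,1,1,1,4,0)
P² = 960/7
sum k=1..1:
  [1] −1/24 = -1/24
S = -1/24
C² = P²·S² = 5/21 ; C = -0.487950

−√(5/21) ≈ -0.487950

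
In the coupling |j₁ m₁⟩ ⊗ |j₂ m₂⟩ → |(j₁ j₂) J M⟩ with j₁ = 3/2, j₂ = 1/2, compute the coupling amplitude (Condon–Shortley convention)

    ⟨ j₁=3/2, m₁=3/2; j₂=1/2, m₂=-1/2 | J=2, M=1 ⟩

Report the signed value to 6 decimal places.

+√(1/4) = +0.500000

j₁+j₂−J=0  J+j₁−j₂=3  J−j₁+j₂=1  j₁+j₂+J+1=5
(j₁±m₁, j₂±m₂, J±M) = (3,0,0,1,3,1)
P² = 9
sum k=0..0:
  [0] +1/6 = 1/6
S = 1/6
C² = P²·S² = 1/4 ; C = +0.500000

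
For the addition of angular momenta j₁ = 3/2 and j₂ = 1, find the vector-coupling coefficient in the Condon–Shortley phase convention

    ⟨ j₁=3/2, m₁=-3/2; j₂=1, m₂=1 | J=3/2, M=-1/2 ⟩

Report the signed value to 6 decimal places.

j₁+j₂−J=1  J+j₁−j₂=2  J−j₁+j₂=1  j₁+j₂+J+1=5
(j₁±m₁, j₂±m₂, J±M) = (0,3,2,0,1,2)
P² = 8/5
sum k=1..1:
  [1] −1/2 = -1/2
S = -1/2
C² = P²·S² = 2/5 ; C = -0.632456

−√(2/5) ≈ -0.632456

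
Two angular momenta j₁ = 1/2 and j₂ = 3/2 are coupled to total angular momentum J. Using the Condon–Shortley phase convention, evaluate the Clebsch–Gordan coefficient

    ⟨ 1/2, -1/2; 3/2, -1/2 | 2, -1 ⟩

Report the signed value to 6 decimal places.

j₁+j₂−J=0  J+j₁−j₂=1  J−j₁+j₂=3  j₁+j₂+J+1=5
(j₁±m₁, j₂±m₂, J±M) = (0,1,1,2,1,3)
P² = 3
sum k=0..0:
  [0] +1/2 = 1/2
S = 1/2
C² = P²·S² = 3/4 ; C = +0.866025

+√(3/4) ≈ +0.866025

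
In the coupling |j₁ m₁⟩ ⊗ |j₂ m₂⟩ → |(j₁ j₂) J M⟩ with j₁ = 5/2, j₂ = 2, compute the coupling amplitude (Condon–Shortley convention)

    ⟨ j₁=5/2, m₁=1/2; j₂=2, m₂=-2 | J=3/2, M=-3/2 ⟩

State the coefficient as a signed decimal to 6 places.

j₁+j₂−J=3  J+j₁−j₂=2  J−j₁+j₂=1  j₁+j₂+J+1=7
(j₁±m₁, j₂±m₂, J±M) = (3,2,0,4,0,3)
P² = 576/35
sum k=0..0:
  [0] +1/12 = 1/12
S = 1/12
C² = P²·S² = 4/35 ; C = +0.338062

+√(4/35) ≈ +0.338062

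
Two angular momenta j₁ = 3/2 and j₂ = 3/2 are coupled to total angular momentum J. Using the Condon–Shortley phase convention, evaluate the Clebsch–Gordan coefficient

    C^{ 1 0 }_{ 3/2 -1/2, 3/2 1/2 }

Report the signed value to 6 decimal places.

-0.223607  (= −√(1/20))

√[3·2!1!1!/5! · 1!2!2!1!1!1!] = √(1/5)
  +(−1)^1/∏(1,1,1,1,0,0)! = -1  (running -1)
  +(−1)^2/∏(2,0,0,0,1,1)! = 1/2  (running -1/2)
⟨..|..⟩ = √(1/5)·(-1/2) = -0.223607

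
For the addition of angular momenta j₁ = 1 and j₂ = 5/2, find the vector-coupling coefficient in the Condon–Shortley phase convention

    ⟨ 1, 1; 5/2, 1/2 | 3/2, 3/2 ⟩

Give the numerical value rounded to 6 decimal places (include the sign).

√[4·2!0!3!/6! · 2!0!3!2!3!0!] = √(48/5)
  +(−1)^0/∏(0,2,0,3,0,0)! = 1/12  (running 1/12)
⟨..|..⟩ = √(48/5)·(1/12) = +0.258199

+√(1/15) ≈ +0.258199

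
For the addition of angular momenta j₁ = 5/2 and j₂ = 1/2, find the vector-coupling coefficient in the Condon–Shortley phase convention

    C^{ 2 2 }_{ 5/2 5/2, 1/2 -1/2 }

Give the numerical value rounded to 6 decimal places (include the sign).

√[5·1!4!0!/6! · 5!0!0!1!4!0!] = √(480)
  +(−1)^0/∏(0,1,0,0,4,0)! = 1/24  (running 1/24)
⟨..|..⟩ = √(480)·(1/24) = +0.912871

+√(5/6) ≈ +0.912871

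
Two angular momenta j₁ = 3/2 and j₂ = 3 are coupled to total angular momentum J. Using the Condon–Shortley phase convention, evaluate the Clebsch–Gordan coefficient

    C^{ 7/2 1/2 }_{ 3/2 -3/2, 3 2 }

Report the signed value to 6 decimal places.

−√(5/21) ≈ -0.487950

√[8·1!2!5!/9! · 0!3!5!1!4!3!] = √(3840/7)
  +(−1)^1/∏(1,0,2,4,0,1)! = -1/48  (running -1/48)
⟨..|..⟩ = √(3840/7)·(-1/48) = -0.487950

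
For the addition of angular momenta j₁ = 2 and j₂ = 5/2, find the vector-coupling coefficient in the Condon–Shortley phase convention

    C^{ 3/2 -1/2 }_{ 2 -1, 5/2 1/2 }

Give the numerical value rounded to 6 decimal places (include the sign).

+0.487950  (= +√(5/21))

√[4·3!1!2!/7! · 1!3!3!2!1!2!] = √(48/35)
  +(−1)^2/∏(2,1,1,1,0,1)! = 1/2  (running 1/2)
  +(−1)^3/∏(3,0,0,0,1,2)! = -1/12  (running 5/12)
⟨..|..⟩ = √(48/35)·(5/12) = +0.487950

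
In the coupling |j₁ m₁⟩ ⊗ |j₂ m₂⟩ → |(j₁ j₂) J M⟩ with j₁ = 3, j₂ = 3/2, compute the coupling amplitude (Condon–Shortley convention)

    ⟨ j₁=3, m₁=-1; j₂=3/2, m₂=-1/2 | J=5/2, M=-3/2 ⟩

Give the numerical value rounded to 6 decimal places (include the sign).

-0.591608  (= −√(7/20))

triangle: 2!·4!·1!/8! = 48/40320
(j±m)!: 2!·4!·1!·2!·1!·4! = 2304
prefactor² = (2J+1)·Δ·N² = 576/35
  k=0: +1/(0!·2!·4!·1!·0!·0!) = 1/48
  k=1: −1/(1!·1!·3!·0!·1!·1!) = -1/6
Σ = -7/48  ⇒  CG² = 576/35·(-7/48)² = 7/20
CG = −√(7/20) = -0.591608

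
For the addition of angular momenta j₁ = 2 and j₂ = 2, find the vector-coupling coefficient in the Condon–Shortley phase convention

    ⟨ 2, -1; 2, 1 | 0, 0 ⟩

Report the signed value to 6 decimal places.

-0.447214

j₁+j₂−J=4  J+j₁−j₂=0  J−j₁+j₂=0  j₁+j₂+J+1=5
(j₁±m₁, j₂±m₂, J±M) = (1,3,3,1,0,0)
P² = 36/5
sum k=3..3:
  [3] −1/6 = -1/6
S = -1/6
C² = P²·S² = 1/5 ; C = -0.447214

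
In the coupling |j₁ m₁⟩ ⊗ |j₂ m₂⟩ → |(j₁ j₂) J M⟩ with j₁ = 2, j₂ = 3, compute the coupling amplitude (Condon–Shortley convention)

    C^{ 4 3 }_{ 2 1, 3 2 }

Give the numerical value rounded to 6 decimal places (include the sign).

√[9·1!3!5!/10! · 3!1!5!1!7!1!] = √(6480)
  +(−1)^0/∏(0,1,1,5,2,0)! = 1/240  (running 1/240)
  +(−1)^1/∏(1,0,0,4,3,1)! = -1/144  (running -1/360)
⟨..|..⟩ = √(6480)·(-1/360) = -0.223607

-0.223607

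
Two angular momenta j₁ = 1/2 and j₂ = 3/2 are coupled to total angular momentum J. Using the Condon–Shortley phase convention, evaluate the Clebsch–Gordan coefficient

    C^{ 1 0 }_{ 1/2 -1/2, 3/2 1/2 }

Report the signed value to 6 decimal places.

-0.707107

j₁+j₂−J=1  J+j₁−j₂=0  J−j₁+j₂=2  j₁+j₂+J+1=4
(j₁±m₁, j₂±m₂, J±M) = (0,1,2,1,1,1)
P² = 1/2
sum k=1..1:
  [1] −1/1 = -1
S = -1
C² = P²·S² = 1/2 ; C = -0.707107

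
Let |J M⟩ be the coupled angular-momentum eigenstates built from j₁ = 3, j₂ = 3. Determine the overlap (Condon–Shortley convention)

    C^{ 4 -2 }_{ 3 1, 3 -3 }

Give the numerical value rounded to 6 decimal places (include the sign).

triangle: 2!×4!×4!/11! = 1152/39916800
(j±m)!: 4!×2!×0!×6!×2!×6! = 49766400
prefactor² = (2J+1)×Δ×N² = 995328/77
  k=0: +1/(0!×2!×2!×0!×2!×4!) = 1/192
Σ = 1/192  ⇒  CG² = 995328/77×1/192² = 27/77
CG = +√(27/77) = +0.592157

+0.592157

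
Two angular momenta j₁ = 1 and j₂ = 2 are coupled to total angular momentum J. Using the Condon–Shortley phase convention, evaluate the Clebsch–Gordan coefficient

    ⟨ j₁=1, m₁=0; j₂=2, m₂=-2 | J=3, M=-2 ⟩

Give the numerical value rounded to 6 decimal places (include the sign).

+0.577350  (= +√(1/3))

√[7·0!2!4!/7! · 1!1!0!4!1!5!] = √(192)
  +(−1)^0/∏(0,0,1,0,1,4)! = 1/24  (running 1/24)
⟨..|..⟩ = √(192)·(1/24) = +0.577350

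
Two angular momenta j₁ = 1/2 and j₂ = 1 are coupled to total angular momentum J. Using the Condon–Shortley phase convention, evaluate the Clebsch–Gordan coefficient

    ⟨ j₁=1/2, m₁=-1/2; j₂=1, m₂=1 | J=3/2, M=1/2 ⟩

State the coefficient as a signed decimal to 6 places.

+√(1/3) = +0.577350

j₁+j₂−J=0  J+j₁−j₂=1  J−j₁+j₂=2  j₁+j₂+J+1=4
(j₁±m₁, j₂±m₂, J±M) = (0,1,2,0,2,1)
P² = 4/3
sum k=0..0:
  [0] +1/2 = 1/2
S = 1/2
C² = P²·S² = 1/3 ; C = +0.577350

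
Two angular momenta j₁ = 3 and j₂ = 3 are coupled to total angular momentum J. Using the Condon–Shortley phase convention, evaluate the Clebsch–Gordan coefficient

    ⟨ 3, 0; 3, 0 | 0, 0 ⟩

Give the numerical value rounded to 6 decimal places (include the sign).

j₁+j₂−J=6  J+j₁−j₂=0  J−j₁+j₂=0  j₁+j₂+J+1=7
(j₁±m₁, j₂±m₂, J±M) = (3,3,3,3,0,0)
P² = 1296/7
sum k=3..3:
  [3] −1/36 = -1/36
S = -1/36
C² = P²·S² = 1/7 ; C = -0.377964

−√(1/7) = -0.377964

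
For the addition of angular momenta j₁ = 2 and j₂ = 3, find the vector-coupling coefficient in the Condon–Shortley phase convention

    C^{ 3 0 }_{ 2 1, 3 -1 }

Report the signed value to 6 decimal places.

triangle: 2!·2!·4!/9! = 96/362880
(j±m)!: 3!·1!·2!·4!·3!·3! = 10368
prefactor² = (2J+1)·Δ·N² = 96/5
  k=0: +1/(0!·2!·1!·2!·1!·2!) = 1/8
  k=1: −1/(1!·1!·0!·1!·2!·3!) = -1/12
Σ = 1/24  ⇒  CG² = 96/5·1/24² = 1/30
CG = +√(1/30) = +0.182574

+0.182574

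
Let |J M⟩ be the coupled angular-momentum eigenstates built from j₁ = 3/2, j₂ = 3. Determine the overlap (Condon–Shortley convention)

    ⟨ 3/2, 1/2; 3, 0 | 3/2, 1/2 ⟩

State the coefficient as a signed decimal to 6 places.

√[4·3!0!3!/7! · 2!1!3!3!2!1!] = √(144/35)
  +(−1)^1/∏(1,2,0,2,0,1)! = -1/4  (running -1/4)
⟨..|..⟩ = √(144/35)·(-1/4) = -0.507093

−√(9/35) = -0.507093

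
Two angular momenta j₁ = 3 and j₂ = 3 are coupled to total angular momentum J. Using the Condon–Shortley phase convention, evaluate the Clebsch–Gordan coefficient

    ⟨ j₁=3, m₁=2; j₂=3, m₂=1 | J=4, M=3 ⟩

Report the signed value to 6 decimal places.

−√(1/11) = -0.301511

j₁+j₂−J=2  J+j₁−j₂=4  J−j₁+j₂=4  j₁+j₂+J+1=11
(j₁±m₁, j₂±m₂, J±M) = (5,1,4,2,7,1)
P² = 82944/11
sum k=0..1:
  [0] +1/288 = 1/288
  [1] −1/144 = -1/144
S = -1/288
C² = P²·S² = 1/11 ; C = -0.301511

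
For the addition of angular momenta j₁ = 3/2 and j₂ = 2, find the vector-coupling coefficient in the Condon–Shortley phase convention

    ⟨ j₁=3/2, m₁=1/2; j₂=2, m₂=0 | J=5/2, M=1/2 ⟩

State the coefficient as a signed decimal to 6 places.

√[6·1!2!3!/7! · 2!1!2!2!3!2!] = √(48/35)
  +(−1)^0/∏(0,1,1,2,1,1)! = 1/2  (running 1/2)
  +(−1)^1/∏(1,0,0,1,2,2)! = -1/4  (running 1/4)
⟨..|..⟩ = √(48/35)·(1/4) = +0.292770

+0.292770  (= +√(3/35))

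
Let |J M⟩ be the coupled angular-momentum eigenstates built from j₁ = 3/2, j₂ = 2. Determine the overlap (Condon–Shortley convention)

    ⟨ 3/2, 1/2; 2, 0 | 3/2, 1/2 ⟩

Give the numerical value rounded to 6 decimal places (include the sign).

triangle: 2!*1!*2!/6! = 4/720
(j±m)!: 2!*1!*2!*2!*2!*1! = 16
prefactor² = (2J+1)*Δ*N² = 16/45
  k=0: +1/(0!*2!*1!*2!*0!*0!) = 1/4
  k=1: −1/(1!*1!*0!*1!*1!*1!) = -1
Σ = -3/4  ⇒  CG² = 16/45*(-3/4)² = 1/5
CG = −√(1/5) = -0.447214

−√(1/5) = -0.447214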